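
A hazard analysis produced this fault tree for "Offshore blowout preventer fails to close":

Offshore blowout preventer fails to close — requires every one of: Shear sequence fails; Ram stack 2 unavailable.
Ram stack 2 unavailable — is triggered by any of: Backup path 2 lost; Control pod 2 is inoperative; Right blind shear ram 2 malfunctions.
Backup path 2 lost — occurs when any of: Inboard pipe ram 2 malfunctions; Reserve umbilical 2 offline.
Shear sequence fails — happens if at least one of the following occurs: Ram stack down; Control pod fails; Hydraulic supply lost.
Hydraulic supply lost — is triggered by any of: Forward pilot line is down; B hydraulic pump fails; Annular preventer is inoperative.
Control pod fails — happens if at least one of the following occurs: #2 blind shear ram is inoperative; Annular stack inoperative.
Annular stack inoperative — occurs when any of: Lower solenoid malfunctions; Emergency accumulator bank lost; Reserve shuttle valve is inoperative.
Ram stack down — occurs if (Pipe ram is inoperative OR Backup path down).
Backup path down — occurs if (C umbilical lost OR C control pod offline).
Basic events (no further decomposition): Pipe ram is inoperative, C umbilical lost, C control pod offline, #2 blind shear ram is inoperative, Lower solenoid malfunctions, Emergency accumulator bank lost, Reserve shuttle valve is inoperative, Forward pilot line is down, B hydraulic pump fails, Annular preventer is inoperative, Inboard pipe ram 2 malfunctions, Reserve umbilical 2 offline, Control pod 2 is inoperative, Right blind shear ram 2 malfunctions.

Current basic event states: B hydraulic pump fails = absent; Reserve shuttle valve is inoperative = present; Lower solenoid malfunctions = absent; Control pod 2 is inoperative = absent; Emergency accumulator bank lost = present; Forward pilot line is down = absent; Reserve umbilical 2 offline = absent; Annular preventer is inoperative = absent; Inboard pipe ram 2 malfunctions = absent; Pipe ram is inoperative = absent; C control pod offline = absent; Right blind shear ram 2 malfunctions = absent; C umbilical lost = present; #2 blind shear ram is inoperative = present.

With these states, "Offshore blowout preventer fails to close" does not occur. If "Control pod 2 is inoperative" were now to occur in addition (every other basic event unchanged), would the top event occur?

Counterfactual: set "Control pod 2 is inoperative" to occurred.
Backup path down [OR]: C umbilical lost=occurs, C control pod offline=not → at least one input occurs → occurs.
Ram stack down [OR]: Pipe ram is inoperative=not, Backup path down=occurs → at least one input occurs → occurs.
Annular stack inoperative [OR]: Lower solenoid malfunctions=not, Emergency accumulator bank lost=occurs, Reserve shuttle valve is inoperative=occurs → at least one input occurs → occurs.
Control pod fails [OR]: #2 blind shear ram is inoperative=occurs, Annular stack inoperative=occurs → at least one input occurs → occurs.
Hydraulic supply lost [OR]: Forward pilot line is down=not, B hydraulic pump fails=not, Annular preventer is inoperative=not → no input occurs → does not occur.
Shear sequence fails [OR]: Ram stack down=occurs, Control pod fails=occurs, Hydraulic supply lost=not → at least one input occurs → occurs.
Backup path 2 lost [OR]: Inboard pipe ram 2 malfunctions=not, Reserve umbilical 2 offline=not → no input occurs → does not occur.
Ram stack 2 unavailable [OR]: Backup path 2 lost=not, Control pod 2 is inoperative=occurs, Right blind shear ram 2 malfunctions=not → at least one input occurs → occurs.
Offshore blowout preventer fails to close [AND]: Shear sequence fails=occurs, Ram stack 2 unavailable=occurs → all inputs occur → occurs.

Yes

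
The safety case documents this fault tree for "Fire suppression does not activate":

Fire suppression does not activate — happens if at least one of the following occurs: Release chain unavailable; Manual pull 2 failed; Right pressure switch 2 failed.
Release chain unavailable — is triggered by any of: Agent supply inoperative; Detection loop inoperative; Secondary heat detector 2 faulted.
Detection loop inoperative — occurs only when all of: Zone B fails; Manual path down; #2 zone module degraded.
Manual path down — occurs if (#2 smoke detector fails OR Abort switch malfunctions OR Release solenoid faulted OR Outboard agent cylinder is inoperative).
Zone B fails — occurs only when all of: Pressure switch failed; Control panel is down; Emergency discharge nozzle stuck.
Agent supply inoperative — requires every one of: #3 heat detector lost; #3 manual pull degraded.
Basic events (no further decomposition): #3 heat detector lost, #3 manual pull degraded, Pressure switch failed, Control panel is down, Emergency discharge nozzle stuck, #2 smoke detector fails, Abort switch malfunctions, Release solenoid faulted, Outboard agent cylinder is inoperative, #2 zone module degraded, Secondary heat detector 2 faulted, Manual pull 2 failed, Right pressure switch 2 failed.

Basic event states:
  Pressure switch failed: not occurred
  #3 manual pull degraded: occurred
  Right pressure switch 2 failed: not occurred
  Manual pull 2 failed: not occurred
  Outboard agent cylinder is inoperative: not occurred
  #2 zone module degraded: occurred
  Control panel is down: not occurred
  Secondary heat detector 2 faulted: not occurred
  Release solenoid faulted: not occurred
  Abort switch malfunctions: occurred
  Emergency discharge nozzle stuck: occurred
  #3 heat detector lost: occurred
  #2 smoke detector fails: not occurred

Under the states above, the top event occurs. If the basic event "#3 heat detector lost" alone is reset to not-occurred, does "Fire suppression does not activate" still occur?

Counterfactual: set "#3 heat detector lost" to not occurred.
Agent supply inoperative [AND]: #3 heat detector lost=not, #3 manual pull degraded=occurs → not all inputs occur → does not occur.
Zone B fails [AND]: Pressure switch failed=not, Control panel is down=not, Emergency discharge nozzle stuck=occurs → not all inputs occur → does not occur.
Manual path down [OR]: #2 smoke detector fails=not, Abort switch malfunctions=occurs, Release solenoid faulted=not, Outboard agent cylinder is inoperative=not → at least one input occurs → occurs.
Detection loop inoperative [AND]: Zone B fails=not, Manual path down=occurs, #2 zone module degraded=occurs → not all inputs occur → does not occur.
Release chain unavailable [OR]: Agent supply inoperative=not, Detection loop inoperative=not, Secondary heat detector 2 faulted=not → no input occurs → does not occur.
Fire suppression does not activate [OR]: Release chain unavailable=not, Manual pull 2 failed=not, Right pressure switch 2 failed=not → no input occurs → does not occur.

No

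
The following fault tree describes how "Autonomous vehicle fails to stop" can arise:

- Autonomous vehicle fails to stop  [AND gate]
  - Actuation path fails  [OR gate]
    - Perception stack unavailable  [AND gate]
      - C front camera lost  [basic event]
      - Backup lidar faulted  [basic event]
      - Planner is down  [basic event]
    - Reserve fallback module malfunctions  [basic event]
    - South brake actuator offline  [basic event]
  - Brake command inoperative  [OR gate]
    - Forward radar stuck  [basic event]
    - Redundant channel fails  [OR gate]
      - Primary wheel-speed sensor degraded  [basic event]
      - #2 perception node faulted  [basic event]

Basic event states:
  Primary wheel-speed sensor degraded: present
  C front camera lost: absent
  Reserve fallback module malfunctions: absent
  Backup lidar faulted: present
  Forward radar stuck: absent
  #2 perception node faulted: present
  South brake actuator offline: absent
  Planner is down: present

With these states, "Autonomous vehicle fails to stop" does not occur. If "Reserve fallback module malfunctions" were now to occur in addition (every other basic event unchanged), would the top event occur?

Yes

Counterfactual: set "Reserve fallback module malfunctions" to occurred.
Perception stack unavailable [AND]: C front camera lost=not, Backup lidar faulted=occurs, Planner is down=occurs → not all inputs occur → does not occur.
Actuation path fails [OR]: Perception stack unavailable=not, Reserve fallback module malfunctions=occurs, South brake actuator offline=not → at least one input occurs → occurs.
Redundant channel fails [OR]: Primary wheel-speed sensor degraded=occurs, #2 perception node faulted=occurs → at least one input occurs → occurs.
Brake command inoperative [OR]: Forward radar stuck=not, Redundant channel fails=occurs → at least one input occurs → occurs.
Autonomous vehicle fails to stop [AND]: Actuation path fails=occurs, Brake command inoperative=occurs → all inputs occur → occurs.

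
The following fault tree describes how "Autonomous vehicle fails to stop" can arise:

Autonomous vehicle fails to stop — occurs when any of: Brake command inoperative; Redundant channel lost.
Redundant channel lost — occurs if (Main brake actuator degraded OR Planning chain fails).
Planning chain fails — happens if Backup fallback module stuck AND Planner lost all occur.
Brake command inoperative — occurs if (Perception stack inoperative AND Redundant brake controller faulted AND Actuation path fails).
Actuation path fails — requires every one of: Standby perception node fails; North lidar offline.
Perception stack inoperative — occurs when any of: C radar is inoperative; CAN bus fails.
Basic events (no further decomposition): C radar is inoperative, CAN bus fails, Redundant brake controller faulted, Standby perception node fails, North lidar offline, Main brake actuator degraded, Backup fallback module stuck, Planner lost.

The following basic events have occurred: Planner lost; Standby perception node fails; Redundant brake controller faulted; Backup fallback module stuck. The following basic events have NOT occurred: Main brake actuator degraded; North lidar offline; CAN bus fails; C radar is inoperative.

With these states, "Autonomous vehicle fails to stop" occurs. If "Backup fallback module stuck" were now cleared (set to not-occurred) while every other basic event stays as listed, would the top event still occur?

No

Counterfactual: set "Backup fallback module stuck" to not occurred.
Perception stack inoperative [OR]: C radar is inoperative=not, CAN bus fails=not → no input occurs → does not occur.
Actuation path fails [AND]: Standby perception node fails=occurs, North lidar offline=not → not all inputs occur → does not occur.
Brake command inoperative [AND]: Perception stack inoperative=not, Redundant brake controller faulted=occurs, Actuation path fails=not → not all inputs occur → does not occur.
Planning chain fails [AND]: Backup fallback module stuck=not, Planner lost=occurs → not all inputs occur → does not occur.
Redundant channel lost [OR]: Main brake actuator degraded=not, Planning chain fails=not → no input occurs → does not occur.
Autonomous vehicle fails to stop [OR]: Brake command inoperative=not, Redundant channel lost=not → no input occurs → does not occur.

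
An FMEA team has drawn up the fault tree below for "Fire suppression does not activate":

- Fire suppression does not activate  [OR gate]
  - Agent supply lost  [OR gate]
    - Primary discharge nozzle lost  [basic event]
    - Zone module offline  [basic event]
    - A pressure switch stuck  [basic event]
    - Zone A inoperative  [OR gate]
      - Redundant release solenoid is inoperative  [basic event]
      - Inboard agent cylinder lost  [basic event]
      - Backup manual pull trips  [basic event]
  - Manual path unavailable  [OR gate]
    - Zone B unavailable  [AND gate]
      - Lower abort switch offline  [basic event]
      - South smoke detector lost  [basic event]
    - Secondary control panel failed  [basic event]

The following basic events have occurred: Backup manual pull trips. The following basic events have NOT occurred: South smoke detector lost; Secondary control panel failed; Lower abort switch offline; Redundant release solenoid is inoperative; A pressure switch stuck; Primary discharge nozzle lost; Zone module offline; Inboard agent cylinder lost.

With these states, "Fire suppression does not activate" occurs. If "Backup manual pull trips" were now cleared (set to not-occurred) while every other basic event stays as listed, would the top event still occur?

No

Counterfactual: set "Backup manual pull trips" to not occurred.
Zone A inoperative [OR]: Redundant release solenoid is inoperative=not, Inboard agent cylinder lost=not, Backup manual pull trips=not → no input occurs → does not occur.
Agent supply lost [OR]: Primary discharge nozzle lost=not, Zone module offline=not, A pressure switch stuck=not, Zone A inoperative=not → no input occurs → does not occur.
Zone B unavailable [AND]: Lower abort switch offline=not, South smoke detector lost=not → not all inputs occur → does not occur.
Manual path unavailable [OR]: Zone B unavailable=not, Secondary control panel failed=not → no input occurs → does not occur.
Fire suppression does not activate [OR]: Agent supply lost=not, Manual path unavailable=not → no input occurs → does not occur.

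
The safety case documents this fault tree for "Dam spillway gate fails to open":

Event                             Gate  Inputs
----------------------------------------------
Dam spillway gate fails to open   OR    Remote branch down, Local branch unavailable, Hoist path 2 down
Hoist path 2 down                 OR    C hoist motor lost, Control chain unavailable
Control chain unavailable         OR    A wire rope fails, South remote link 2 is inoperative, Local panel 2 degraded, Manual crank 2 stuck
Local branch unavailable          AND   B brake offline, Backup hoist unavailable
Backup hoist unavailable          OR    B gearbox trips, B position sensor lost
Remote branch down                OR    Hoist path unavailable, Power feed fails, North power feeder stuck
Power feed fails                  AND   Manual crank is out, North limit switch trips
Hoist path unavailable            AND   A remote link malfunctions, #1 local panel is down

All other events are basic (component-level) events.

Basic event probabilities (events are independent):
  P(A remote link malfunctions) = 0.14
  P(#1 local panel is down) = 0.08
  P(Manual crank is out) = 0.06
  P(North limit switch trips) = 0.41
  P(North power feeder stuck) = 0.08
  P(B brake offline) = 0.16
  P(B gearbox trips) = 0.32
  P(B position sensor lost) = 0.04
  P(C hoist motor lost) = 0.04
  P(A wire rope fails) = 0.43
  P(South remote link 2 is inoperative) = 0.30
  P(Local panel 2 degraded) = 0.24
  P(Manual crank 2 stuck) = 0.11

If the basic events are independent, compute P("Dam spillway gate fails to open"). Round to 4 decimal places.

0.7829

P(Hoist path unavailable) [AND] = 0.14 × 0.08 = 0.011200
P(Power feed fails) [AND] = 0.06 × 0.41 = 0.024600
P(Remote branch down) [OR] = 1 − (1−0.011200) × (1−0.024600) × (1−0.08) = 0.112683
P(Backup hoist unavailable) [OR] = 1 − (1−0.32) × (1−0.04) = 0.347200
P(Local branch unavailable) [AND] = 0.16 × 0.347200 = 0.055552
P(Control chain unavailable) [OR] = 1 − (1−0.43) × (1−0.30) × (1−0.24) × (1−0.11) = 0.730116
P(Hoist path 2 down) [OR] = 1 − (1−0.04) × (1−0.730116) = 0.740911
P(Dam spillway gate fails to open) [OR] = 1 − (1−0.112683) × (1−0.055552) × (1−0.740911) = 0.782877
Rounded to 4 decimal places: P(Dam spillway gate fails to open) ≈ 0.7829.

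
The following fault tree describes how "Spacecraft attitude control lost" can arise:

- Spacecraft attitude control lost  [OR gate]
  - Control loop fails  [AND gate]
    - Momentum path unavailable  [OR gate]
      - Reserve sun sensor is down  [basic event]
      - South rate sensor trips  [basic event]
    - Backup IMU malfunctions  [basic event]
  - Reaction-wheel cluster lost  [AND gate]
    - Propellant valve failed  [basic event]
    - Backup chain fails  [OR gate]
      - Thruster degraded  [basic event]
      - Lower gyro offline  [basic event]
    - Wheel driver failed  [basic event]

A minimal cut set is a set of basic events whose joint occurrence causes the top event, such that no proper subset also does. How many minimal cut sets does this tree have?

Momentum path unavailable [OR]: union of children's cut sets → 2 cut set(s).
Control loop fails [AND]: one cut set from each child combined → 2 × 1 = 2 cut set(s).
Backup chain fails [OR]: union of children's cut sets → 2 cut set(s).
Reaction-wheel cluster lost [AND]: one cut set from each child combined → 1 × 2 × 1 = 2 cut set(s).
Spacecraft attitude control lost [OR]: union of children's cut sets → 4 cut set(s).
Minimal cut sets: {Backup IMU malfunctions, Reserve sun sensor is down}; {Backup IMU malfunctions, South rate sensor trips}; {Propellant valve failed, Thruster degraded, Wheel driver failed}; {Lower gyro offline, Propellant valve failed, Wheel driver failed}.

4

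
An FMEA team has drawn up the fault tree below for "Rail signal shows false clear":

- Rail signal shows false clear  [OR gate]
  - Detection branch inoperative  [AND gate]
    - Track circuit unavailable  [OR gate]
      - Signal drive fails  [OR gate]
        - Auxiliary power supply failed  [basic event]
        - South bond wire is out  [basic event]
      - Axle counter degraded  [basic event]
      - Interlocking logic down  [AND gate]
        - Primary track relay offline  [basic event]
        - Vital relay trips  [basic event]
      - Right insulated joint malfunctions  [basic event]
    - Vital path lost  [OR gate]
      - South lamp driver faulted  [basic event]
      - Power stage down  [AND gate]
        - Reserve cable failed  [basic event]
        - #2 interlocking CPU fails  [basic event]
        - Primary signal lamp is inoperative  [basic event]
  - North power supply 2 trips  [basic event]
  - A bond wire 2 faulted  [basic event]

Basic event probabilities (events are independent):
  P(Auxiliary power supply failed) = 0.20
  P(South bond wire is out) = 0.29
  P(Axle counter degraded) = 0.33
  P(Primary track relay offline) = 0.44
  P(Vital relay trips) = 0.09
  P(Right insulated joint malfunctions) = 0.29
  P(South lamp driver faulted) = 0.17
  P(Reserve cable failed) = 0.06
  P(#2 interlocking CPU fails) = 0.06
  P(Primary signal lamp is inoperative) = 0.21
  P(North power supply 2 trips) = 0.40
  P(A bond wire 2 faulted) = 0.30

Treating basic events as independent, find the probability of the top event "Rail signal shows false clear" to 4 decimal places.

P(Signal drive fails) [OR] = 1 − (1−0.20) × (1−0.29) = 0.432000
P(Interlocking logic down) [AND] = 0.44 × 0.09 = 0.039600
P(Track circuit unavailable) [OR] = 1 − (1−0.432000) × (1−0.33) × (1−0.039600) × (1−0.29) = 0.740502
P(Power stage down) [AND] = 0.06 × 0.06 × 0.21 = 0.000756
P(Vital path lost) [OR] = 1 − (1−0.17) × (1−0.000756) = 0.170627
P(Detection branch inoperative) [AND] = 0.740502 × 0.170627 = 0.126350
P(Rail signal shows false clear) [OR] = 1 − (1−0.126350) × (1−0.40) × (1−0.30) = 0.633067
Rounded to 4 decimal places: P(Rail signal shows false clear) ≈ 0.6331.

0.6331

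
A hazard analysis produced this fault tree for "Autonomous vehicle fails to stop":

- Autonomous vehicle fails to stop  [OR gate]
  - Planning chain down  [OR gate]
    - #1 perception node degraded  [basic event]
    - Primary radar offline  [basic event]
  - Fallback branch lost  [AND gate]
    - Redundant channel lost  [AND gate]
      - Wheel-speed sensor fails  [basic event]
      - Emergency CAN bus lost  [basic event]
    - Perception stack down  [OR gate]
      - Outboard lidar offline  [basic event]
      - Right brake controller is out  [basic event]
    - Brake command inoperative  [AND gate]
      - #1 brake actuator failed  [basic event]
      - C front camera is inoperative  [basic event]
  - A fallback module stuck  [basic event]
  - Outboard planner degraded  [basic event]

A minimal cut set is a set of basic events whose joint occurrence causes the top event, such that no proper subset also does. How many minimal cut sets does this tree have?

Planning chain down [OR]: union of children's cut sets → 2 cut set(s).
Redundant channel lost [AND]: one cut set from each child combined → 1 × 1 = 1 cut set(s).
Perception stack down [OR]: union of children's cut sets → 2 cut set(s).
Brake command inoperative [AND]: one cut set from each child combined → 1 × 1 = 1 cut set(s).
Fallback branch lost [AND]: one cut set from each child combined → 1 × 2 × 1 = 2 cut set(s).
Autonomous vehicle fails to stop [OR]: union of children's cut sets → 6 cut set(s).
Minimal cut sets: {#1 perception node degraded}; {Primary radar offline}; {#1 brake actuator failed, C front camera is inoperative, Emergency CAN bus lost, Outboard lidar offline, Wheel-speed sensor fails}; {#1 brake actuator failed, C front camera is inoperative, Emergency CAN bus lost, Right brake controller is out, Wheel-speed sensor fails}; {A fallback module stuck}; {Outboard planner degraded}.

6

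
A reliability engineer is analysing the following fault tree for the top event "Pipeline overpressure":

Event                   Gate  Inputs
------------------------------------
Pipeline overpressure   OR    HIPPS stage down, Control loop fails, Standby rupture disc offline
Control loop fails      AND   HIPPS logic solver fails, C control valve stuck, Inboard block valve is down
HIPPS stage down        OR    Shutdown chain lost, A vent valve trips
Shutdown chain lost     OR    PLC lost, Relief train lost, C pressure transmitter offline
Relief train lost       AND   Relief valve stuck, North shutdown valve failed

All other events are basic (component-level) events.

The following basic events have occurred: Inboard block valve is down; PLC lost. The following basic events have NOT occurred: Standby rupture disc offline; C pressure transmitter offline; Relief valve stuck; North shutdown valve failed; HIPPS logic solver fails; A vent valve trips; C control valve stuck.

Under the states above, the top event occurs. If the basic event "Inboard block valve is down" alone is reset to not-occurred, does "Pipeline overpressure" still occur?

Counterfactual: set "Inboard block valve is down" to not occurred.
Relief train lost [AND]: Relief valve stuck=not, North shutdown valve failed=not → not all inputs occur → does not occur.
Shutdown chain lost [OR]: PLC lost=occurs, Relief train lost=not, C pressure transmitter offline=not → at least one input occurs → occurs.
HIPPS stage down [OR]: Shutdown chain lost=occurs, A vent valve trips=not → at least one input occurs → occurs.
Control loop fails [AND]: HIPPS logic solver fails=not, C control valve stuck=not, Inboard block valve is down=not → not all inputs occur → does not occur.
Pipeline overpressure [OR]: HIPPS stage down=occurs, Control loop fails=not, Standby rupture disc offline=not → at least one input occurs → occurs.

Yes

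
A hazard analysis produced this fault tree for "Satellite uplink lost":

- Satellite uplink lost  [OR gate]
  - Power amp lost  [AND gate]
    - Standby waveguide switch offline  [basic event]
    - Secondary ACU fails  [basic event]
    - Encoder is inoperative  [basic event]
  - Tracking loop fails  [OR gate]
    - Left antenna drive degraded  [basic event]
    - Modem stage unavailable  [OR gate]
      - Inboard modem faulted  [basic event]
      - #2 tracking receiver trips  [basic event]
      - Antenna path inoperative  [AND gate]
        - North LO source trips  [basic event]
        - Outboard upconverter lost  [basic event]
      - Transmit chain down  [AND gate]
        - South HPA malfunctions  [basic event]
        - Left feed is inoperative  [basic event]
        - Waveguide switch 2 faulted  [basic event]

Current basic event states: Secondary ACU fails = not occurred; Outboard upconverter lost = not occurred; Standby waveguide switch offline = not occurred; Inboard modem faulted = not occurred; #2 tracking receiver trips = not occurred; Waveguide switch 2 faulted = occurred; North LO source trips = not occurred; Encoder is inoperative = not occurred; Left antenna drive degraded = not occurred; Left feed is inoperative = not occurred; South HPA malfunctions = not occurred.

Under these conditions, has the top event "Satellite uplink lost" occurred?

Power amp lost [AND]: Standby waveguide switch offline=not, Secondary ACU fails=not, Encoder is inoperative=not → not all inputs occur → does not occur.
Antenna path inoperative [AND]: North LO source trips=not, Outboard upconverter lost=not → not all inputs occur → does not occur.
Transmit chain down [AND]: South HPA malfunctions=not, Left feed is inoperative=not, Waveguide switch 2 faulted=occurs → not all inputs occur → does not occur.
Modem stage unavailable [OR]: Inboard modem faulted=not, #2 tracking receiver trips=not, Antenna path inoperative=not, Transmit chain down=not → no input occurs → does not occur.
Tracking loop fails [OR]: Left antenna drive degraded=not, Modem stage unavailable=not → no input occurs → does not occur.
Satellite uplink lost [OR]: Power amp lost=not, Tracking loop fails=not → no input occurs → does not occur.

No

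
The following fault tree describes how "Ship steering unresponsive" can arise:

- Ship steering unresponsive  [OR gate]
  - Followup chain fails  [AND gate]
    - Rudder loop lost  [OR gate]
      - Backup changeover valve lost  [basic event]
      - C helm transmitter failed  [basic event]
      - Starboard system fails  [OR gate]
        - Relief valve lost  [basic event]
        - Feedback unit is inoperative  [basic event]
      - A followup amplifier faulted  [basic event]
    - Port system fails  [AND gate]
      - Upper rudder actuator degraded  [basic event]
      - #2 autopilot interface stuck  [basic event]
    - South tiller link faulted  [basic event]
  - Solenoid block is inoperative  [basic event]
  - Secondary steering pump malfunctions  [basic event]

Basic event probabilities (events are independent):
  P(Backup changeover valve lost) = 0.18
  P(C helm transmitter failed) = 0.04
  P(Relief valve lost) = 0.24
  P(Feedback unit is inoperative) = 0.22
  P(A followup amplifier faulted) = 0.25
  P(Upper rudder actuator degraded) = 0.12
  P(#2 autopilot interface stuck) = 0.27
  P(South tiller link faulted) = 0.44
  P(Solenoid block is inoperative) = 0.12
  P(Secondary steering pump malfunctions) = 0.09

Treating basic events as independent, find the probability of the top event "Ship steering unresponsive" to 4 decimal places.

P(Starboard system fails) [OR] = 1 − (1−0.24) × (1−0.22) = 0.407200
P(Rudder loop lost) [OR] = 1 − (1−0.18) × (1−0.04) × (1−0.407200) × (1−0.25) = 0.650011
P(Port system fails) [AND] = 0.12 × 0.27 = 0.032400
P(Followup chain fails) [AND] = 0.650011 × 0.032400 × 0.44 = 0.009267
P(Ship steering unresponsive) [OR] = 1 − (1−0.009267) × (1−0.12) × (1−0.09) = 0.206621
Rounded to 4 decimal places: P(Ship steering unresponsive) ≈ 0.2066.

0.2066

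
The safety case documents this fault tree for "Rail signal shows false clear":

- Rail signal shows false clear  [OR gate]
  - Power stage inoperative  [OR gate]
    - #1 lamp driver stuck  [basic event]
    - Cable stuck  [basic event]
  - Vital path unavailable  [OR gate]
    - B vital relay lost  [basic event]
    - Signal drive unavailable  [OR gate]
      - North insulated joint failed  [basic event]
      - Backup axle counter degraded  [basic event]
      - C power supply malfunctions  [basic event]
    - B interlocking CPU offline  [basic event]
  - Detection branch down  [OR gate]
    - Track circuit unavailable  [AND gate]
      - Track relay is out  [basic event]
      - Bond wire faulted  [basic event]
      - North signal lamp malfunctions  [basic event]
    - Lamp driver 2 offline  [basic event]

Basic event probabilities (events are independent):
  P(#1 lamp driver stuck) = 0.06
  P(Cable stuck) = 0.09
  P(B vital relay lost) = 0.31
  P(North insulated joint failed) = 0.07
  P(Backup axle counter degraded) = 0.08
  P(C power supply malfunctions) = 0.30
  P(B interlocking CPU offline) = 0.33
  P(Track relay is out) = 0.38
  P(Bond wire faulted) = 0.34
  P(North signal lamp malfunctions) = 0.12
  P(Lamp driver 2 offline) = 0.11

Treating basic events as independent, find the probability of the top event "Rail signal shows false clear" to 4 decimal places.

0.7925

P(Power stage inoperative) [OR] = 1 − (1−0.06) × (1−0.09) = 0.144600
P(Signal drive unavailable) [OR] = 1 − (1−0.07) × (1−0.08) × (1−0.30) = 0.401080
P(Vital path unavailable) [OR] = 1 − (1−0.31) × (1−0.401080) × (1−0.33) = 0.723119
P(Track circuit unavailable) [AND] = 0.38 × 0.34 × 0.12 = 0.015504
P(Detection branch down) [OR] = 1 − (1−0.015504) × (1−0.11) = 0.123799
P(Rail signal shows false clear) [OR] = 1 − (1−0.144600) × (1−0.723119) × (1−0.123799) = 0.792477
Rounded to 4 decimal places: P(Rail signal shows false clear) ≈ 0.7925.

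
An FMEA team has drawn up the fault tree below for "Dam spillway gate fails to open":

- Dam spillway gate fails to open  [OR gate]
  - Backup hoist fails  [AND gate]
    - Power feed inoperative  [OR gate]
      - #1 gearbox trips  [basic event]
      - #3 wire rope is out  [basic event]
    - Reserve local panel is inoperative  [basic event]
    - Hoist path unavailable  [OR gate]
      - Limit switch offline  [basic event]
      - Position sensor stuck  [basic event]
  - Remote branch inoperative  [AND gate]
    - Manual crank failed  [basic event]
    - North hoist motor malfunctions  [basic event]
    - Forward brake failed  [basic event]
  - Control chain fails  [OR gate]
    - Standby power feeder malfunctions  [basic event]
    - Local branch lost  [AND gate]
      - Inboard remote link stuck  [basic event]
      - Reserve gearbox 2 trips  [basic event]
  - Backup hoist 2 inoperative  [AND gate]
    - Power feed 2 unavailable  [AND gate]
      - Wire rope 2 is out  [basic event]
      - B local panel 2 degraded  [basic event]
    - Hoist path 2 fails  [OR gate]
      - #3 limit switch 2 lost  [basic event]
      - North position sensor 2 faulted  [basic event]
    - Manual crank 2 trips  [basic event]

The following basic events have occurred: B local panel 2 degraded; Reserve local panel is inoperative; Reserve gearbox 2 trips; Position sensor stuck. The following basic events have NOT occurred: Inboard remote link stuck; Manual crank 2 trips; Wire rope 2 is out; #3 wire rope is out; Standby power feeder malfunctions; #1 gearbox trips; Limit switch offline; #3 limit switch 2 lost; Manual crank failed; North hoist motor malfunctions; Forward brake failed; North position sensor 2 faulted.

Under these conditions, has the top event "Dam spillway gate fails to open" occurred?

No

Power feed inoperative [OR]: #1 gearbox trips=not, #3 wire rope is out=not → no input occurs → does not occur.
Hoist path unavailable [OR]: Limit switch offline=not, Position sensor stuck=occurs → at least one input occurs → occurs.
Backup hoist fails [AND]: Power feed inoperative=not, Reserve local panel is inoperative=occurs, Hoist path unavailable=occurs → not all inputs occur → does not occur.
Remote branch inoperative [AND]: Manual crank failed=not, North hoist motor malfunctions=not, Forward brake failed=not → not all inputs occur → does not occur.
Local branch lost [AND]: Inboard remote link stuck=not, Reserve gearbox 2 trips=occurs → not all inputs occur → does not occur.
Control chain fails [OR]: Standby power feeder malfunctions=not, Local branch lost=not → no input occurs → does not occur.
Power feed 2 unavailable [AND]: Wire rope 2 is out=not, B local panel 2 degraded=occurs → not all inputs occur → does not occur.
Hoist path 2 fails [OR]: #3 limit switch 2 lost=not, North position sensor 2 faulted=not → no input occurs → does not occur.
Backup hoist 2 inoperative [AND]: Power feed 2 unavailable=not, Hoist path 2 fails=not, Manual crank 2 trips=not → not all inputs occur → does not occur.
Dam spillway gate fails to open [OR]: Backup hoist fails=not, Remote branch inoperative=not, Control chain fails=not, Backup hoist 2 inoperative=not → no input occurs → does not occur.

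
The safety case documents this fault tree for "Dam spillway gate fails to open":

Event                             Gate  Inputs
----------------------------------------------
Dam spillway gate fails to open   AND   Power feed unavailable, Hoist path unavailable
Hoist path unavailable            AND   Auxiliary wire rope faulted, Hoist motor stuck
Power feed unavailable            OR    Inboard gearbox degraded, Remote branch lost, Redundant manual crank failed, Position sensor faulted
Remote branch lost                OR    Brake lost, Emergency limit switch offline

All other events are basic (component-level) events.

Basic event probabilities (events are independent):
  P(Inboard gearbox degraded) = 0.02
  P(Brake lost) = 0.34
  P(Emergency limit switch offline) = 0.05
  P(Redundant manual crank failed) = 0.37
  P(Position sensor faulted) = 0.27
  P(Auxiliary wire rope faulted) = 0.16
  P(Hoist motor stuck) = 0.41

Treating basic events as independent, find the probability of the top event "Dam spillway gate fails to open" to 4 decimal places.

0.0471

P(Remote branch lost) [OR] = 1 − (1−0.34) × (1−0.05) = 0.373000
P(Power feed unavailable) [OR] = 1 − (1−0.02) × (1−0.373000) × (1−0.37) × (1−0.27) = 0.717410
P(Hoist path unavailable) [AND] = 0.16 × 0.41 = 0.065600
P(Dam spillway gate fails to open) [AND] = 0.717410 × 0.065600 = 0.047062
Rounded to 4 decimal places: P(Dam spillway gate fails to open) ≈ 0.0471.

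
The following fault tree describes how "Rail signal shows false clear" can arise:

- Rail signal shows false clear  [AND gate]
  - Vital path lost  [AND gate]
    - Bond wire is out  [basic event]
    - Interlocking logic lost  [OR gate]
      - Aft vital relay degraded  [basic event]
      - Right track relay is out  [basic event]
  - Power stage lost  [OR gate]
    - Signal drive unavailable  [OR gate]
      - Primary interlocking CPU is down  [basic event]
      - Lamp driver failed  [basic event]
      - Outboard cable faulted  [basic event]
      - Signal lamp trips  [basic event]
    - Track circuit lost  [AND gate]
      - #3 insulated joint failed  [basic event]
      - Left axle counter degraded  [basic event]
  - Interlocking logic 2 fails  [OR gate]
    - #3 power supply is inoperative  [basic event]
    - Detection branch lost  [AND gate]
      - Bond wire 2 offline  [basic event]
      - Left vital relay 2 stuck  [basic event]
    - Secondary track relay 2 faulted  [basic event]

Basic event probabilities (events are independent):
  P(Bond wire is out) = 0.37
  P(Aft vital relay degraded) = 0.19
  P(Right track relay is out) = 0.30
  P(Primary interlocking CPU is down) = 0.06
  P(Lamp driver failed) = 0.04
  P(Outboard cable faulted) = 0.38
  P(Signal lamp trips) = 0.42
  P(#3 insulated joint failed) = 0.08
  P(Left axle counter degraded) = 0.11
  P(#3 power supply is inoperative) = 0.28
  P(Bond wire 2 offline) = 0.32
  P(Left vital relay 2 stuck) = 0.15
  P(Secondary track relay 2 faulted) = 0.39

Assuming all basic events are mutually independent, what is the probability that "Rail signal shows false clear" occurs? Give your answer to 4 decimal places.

P(Interlocking logic lost) [OR] = 1 − (1−0.19) × (1−0.30) = 0.433000
P(Vital path lost) [AND] = 0.37 × 0.433000 = 0.160210
P(Signal drive unavailable) [OR] = 1 − (1−0.06) × (1−0.04) × (1−0.38) × (1−0.42) = 0.675497
P(Track circuit lost) [AND] = 0.08 × 0.11 = 0.008800
P(Power stage lost) [OR] = 1 − (1−0.675497) × (1−0.008800) = 0.678353
P(Detection branch lost) [AND] = 0.32 × 0.15 = 0.048000
P(Interlocking logic 2 fails) [OR] = 1 − (1−0.28) × (1−0.048000) × (1−0.39) = 0.581882
P(Rail signal shows false clear) [AND] = 0.160210 × 0.678353 × 0.581882 = 0.063238
Rounded to 4 decimal places: P(Rail signal shows false clear) ≈ 0.0632.

0.0632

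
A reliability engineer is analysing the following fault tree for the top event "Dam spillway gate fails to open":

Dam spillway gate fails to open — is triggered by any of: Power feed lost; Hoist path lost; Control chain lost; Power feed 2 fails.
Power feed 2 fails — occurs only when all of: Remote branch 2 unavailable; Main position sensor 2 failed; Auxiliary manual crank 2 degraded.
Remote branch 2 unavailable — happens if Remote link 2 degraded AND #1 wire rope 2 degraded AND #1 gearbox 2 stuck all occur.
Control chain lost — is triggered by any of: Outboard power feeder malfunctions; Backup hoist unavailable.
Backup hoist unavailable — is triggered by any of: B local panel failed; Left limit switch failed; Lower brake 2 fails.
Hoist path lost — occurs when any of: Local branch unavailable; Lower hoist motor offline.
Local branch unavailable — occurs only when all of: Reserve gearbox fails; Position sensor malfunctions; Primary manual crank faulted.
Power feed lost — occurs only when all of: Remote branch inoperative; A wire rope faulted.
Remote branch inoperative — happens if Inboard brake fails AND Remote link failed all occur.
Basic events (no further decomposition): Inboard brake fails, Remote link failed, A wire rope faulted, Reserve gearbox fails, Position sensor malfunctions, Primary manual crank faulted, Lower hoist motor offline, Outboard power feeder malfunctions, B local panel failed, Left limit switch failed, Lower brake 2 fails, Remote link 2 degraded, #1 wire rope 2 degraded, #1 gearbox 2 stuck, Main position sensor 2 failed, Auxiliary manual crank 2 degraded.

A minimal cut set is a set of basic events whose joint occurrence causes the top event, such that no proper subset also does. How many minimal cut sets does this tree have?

Remote branch inoperative [AND]: one cut set from each child combined → 1 × 1 = 1 cut set(s).
Power feed lost [AND]: one cut set from each child combined → 1 × 1 = 1 cut set(s).
Local branch unavailable [AND]: one cut set from each child combined → 1 × 1 × 1 = 1 cut set(s).
Hoist path lost [OR]: union of children's cut sets → 2 cut set(s).
Backup hoist unavailable [OR]: union of children's cut sets → 3 cut set(s).
Control chain lost [OR]: union of children's cut sets → 4 cut set(s).
Remote branch 2 unavailable [AND]: one cut set from each child combined → 1 × 1 × 1 = 1 cut set(s).
Power feed 2 fails [AND]: one cut set from each child combined → 1 × 1 × 1 = 1 cut set(s).
Dam spillway gate fails to open [OR]: union of children's cut sets → 8 cut set(s).
Minimal cut sets: {A wire rope faulted, Inboard brake fails, Remote link failed}; {Position sensor malfunctions, Primary manual crank faulted, Reserve gearbox fails}; {Lower hoist motor offline}; {Outboard power feeder malfunctions}; {B local panel failed}; {Left limit switch failed}; {Lower brake 2 fails}; {#1 gearbox 2 stuck, #1 wire rope 2 degraded, Auxiliary manual crank 2 degraded, Main position sensor 2 failed, Remote link 2 degraded}.

8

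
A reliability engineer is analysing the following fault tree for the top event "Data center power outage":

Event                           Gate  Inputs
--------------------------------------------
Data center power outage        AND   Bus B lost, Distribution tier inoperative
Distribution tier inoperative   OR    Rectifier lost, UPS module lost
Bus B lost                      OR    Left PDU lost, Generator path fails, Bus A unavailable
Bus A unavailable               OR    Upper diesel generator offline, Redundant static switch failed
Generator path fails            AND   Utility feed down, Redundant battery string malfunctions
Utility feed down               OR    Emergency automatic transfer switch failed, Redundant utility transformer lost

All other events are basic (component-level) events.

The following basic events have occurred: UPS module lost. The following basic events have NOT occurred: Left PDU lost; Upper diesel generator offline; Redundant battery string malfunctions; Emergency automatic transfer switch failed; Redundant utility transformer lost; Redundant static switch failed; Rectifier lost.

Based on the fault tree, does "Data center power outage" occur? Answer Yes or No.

Utility feed down [OR]: Emergency automatic transfer switch failed=not, Redundant utility transformer lost=not → no input occurs → does not occur.
Generator path fails [AND]: Utility feed down=not, Redundant battery string malfunctions=not → not all inputs occur → does not occur.
Bus A unavailable [OR]: Upper diesel generator offline=not, Redundant static switch failed=not → no input occurs → does not occur.
Bus B lost [OR]: Left PDU lost=not, Generator path fails=not, Bus A unavailable=not → no input occurs → does not occur.
Distribution tier inoperative [OR]: Rectifier lost=not, UPS module lost=occurs → at least one input occurs → occurs.
Data center power outage [AND]: Bus B lost=not, Distribution tier inoperative=occurs → not all inputs occur → does not occur.

No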